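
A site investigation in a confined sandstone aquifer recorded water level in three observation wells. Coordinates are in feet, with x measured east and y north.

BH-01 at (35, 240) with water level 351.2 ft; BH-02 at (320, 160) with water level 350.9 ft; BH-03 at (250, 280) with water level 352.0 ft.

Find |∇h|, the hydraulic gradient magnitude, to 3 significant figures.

Taking BH-01 as reference: BH-02−BH-01 = (285, -80, -0.3); BH-03−BH-01 = (215, 40, +0.8).
Solve a·Δx + b·Δy = Δh: det = 285·40 − 215·(-80) = 28600.
∂h/∂x = [(-0.3)·40 − (+0.8)·(-80)] / 28600 = +0.001818
∂h/∂y = [285·(+0.8) − 215·(-0.3)] / 28600 = +0.01023
|∇h| = √(0.001818² + 0.01023²) = 0.01039

0.0104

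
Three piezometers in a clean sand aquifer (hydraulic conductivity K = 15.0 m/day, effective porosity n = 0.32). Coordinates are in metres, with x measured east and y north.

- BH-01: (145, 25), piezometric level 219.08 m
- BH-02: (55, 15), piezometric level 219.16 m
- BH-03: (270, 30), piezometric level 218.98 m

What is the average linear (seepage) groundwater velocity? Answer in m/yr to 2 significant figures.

Taking BH-01 as reference: BH-02−BH-01 = (-90, -10, +0.08); BH-03−BH-01 = (125, 5, -0.10).
Determinant of the coordinate differences = (-90)·5 − 125·(-10) = 800.
∂h/∂x = [(+0.08)·5 − (-0.10)·(-10)] / 800 = -0.0007500
∂h/∂y = [(-90)·(-0.10) − 125·(+0.08)] / 800 = -0.001250
|∇h| = √(-0.0007500² + -0.001250²) = 0.001458
Seepage velocity v = K·i/n = 15.0 × 0.001458 / 0.32 = 0.06834 m/day = 24.96 m/yr.

25 m/yr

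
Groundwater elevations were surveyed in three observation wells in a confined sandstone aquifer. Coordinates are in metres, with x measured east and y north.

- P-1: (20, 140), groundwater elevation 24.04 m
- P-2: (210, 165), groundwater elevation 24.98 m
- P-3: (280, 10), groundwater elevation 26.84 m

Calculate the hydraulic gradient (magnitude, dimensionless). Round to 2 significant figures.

Differences from P-1: to P-2 (Δx, Δy, Δh) = (190, 25, +0.94); to P-3 = (260, -130, +2.80).
Solve a·Δx + b·Δy = Δh: det = 190·(-130) − 260·25 = -31200.
∂h/∂x = [(+0.94)·(-130) − (+2.80)·25] / -31200 = +0.006160
∂h/∂y = [190·(+2.80) − 260·(+0.94)] / -31200 = -0.009218
|∇h| = √(0.006160² + -0.009218²) = 0.01109

0.011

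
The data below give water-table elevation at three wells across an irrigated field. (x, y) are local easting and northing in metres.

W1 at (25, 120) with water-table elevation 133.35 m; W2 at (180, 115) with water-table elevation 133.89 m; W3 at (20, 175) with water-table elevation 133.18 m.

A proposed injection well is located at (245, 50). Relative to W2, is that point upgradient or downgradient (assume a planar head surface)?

upgradient

Three-point gradient (reference W1): Δ to W2 = (155, -5, +0.54), Δ to W3 = (-5, 55, -0.17).
∂h/∂x = +0.003394, ∂h/∂y = -0.002782 (det = 8500).
Head at (245, 50) = 133.35 + (+0.003394)·(220) + (-0.002782)·(-70) = 134.29 m.
That is higher than the 133.89 m at W2, so the point is upgradient.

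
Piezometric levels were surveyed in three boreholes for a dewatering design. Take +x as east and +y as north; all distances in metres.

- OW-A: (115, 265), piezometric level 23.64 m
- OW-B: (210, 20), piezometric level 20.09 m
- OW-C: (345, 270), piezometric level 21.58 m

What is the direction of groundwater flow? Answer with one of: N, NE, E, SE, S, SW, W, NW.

Taking OW-A as reference: OW-B−OW-A = (95, -245, -3.55); OW-C−OW-A = (230, 5, -2.06).
Determinant of the coordinate differences = 95·5 − 230·(-245) = 56825.
∂h/∂x = [(-3.55)·5 − (-2.06)·(-245)] / 56825 = -0.009194
∂h/∂y = [95·(-2.06) − 230·(-3.55)] / 56825 = +0.01092
Flow = −∇h = (+0.009194 east, -0.01092 north), which points southeast.

SE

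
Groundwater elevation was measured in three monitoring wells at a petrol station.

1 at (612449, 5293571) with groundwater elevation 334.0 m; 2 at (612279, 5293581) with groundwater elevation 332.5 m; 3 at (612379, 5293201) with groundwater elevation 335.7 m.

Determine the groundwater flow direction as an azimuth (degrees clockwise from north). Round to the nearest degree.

306°

With h = a·x + b·y + c and 1 as origin, the differences give:
  (-170)·a + 10·b = -1.5
  (-70)·a + (-370)·b = +1.7
Eliminate b (×(-370) and ×10, subtract): 63600·a = 538.00 → a = ∂h/∂x = +0.008459
Back-substitute: b = ∂h/∂y = -0.006195.
Flow direction (−∇h) has components (-0.008459 E, +0.006195 N).
Azimuth = atan2(E, N) = atan2(-0.008459, +0.006195) = 306.2° ≈ 306°.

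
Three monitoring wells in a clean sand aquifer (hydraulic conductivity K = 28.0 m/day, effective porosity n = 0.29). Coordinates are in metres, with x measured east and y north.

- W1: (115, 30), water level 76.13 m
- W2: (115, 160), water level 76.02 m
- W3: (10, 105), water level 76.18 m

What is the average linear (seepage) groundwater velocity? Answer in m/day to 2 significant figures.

With h = a·x + b·y + c and W1 as origin, the differences give:
  0·a + 130·b = -0.11
  (-105)·a + 75·b = +0.05
Eliminate b (×75 and ×130, subtract): 13650·a = -14.750 → a = ∂h/∂x = -0.001081
Back-substitute: b = ∂h/∂y = -0.0008462.
|∇h| = √(-0.001081² + -0.0008462²) = 0.001373
Seepage velocity v = K·i/n = 28.0 × 0.001373 / 0.29 = 0.1326 m/day.

0.13 m/day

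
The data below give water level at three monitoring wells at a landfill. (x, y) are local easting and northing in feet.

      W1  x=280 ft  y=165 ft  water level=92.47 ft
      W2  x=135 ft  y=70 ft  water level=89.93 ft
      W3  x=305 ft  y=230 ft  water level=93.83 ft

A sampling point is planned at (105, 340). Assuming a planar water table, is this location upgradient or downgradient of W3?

upgradient

Differences from W1: to W2 (Δx, Δy, Δh) = (-145, -95, -2.54); to W3 = (25, 65, +1.36).
Solve a·Δx + b·Δy = Δh: det = (-145)·65 − 25·(-95) = -7050.
∂h/∂x = [(-2.54)·65 − (+1.36)·(-95)] / -7050 = +0.005092
∂h/∂y = [(-145)·(+1.36) − 25·(-2.54)] / -7050 = +0.01896
Head at (105, 340) = 92.47 + (+0.005092)·(-175) + (+0.01896)·(175) = 94.90 ft.
That is higher than the 93.83 ft at W3, so the point is upgradient.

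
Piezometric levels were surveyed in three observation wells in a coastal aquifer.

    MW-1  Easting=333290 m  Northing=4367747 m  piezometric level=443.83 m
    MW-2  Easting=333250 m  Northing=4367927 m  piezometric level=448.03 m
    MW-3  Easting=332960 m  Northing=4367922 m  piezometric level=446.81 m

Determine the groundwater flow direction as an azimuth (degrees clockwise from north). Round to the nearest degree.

With h = a·x + b·y + c and MW-1 as origin, the differences give:
  (-40)·a + 180·b = +4.20
  (-330)·a + 175·b = +2.98
Eliminate b (×175 and ×180, subtract): 52400·a = 198.600 → a = ∂h/∂x = +0.003790
Back-substitute: b = ∂h/∂y = +0.02418.
Flow direction (−∇h) has components (-0.003790 E, -0.02418 N).
Azimuth = atan2(E, N) = atan2(-0.003790, -0.02418) = 188.9° ≈ 189°.

189°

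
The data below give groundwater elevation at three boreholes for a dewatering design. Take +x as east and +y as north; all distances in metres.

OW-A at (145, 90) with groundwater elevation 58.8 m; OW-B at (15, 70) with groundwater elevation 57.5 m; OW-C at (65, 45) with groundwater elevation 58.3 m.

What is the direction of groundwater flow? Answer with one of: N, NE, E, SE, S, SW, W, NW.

NW

With h = a·x + b·y + c and OW-A as origin, the differences give:
  (-130)·a + (-20)·b = -1.3
  (-80)·a + (-45)·b = -0.5
Eliminate b (×(-45) and ×(-20), subtract): 4250·a = 48.50 → a = ∂h/∂x = +0.01141
Back-substitute: b = ∂h/∂y = -0.009176.
Flow = −∇h = (-0.01141 east, +0.009176 north), which points northwest.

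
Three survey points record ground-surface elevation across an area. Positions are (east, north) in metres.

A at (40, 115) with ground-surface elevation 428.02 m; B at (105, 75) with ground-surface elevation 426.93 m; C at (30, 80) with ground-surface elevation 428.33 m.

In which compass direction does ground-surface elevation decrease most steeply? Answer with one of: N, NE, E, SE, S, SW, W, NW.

E

Three-point gradient (reference A): Δ to B = (65, -40, -1.09), Δ to C = (-10, -35, +0.31).
∂z/∂x = -0.01890, ∂z/∂y = -0.003458 (det = -2675).
Steepest decrease is along −∇f = (+0.01890 E, +0.003458 N) → east.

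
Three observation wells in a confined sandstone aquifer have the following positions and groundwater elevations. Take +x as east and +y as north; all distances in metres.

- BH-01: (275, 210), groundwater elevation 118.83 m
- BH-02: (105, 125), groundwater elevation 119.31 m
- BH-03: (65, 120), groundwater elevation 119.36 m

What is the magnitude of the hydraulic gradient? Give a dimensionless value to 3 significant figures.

0.00426

With h = a·x + b·y + c and BH-01 as origin, the differences give:
  (-170)·a + (-85)·b = +0.48
  (-210)·a + (-90)·b = +0.53
Eliminate b (×(-90) and ×(-85), subtract): -2550·a = 1.850 → a = ∂h/∂x = -0.0007255
Back-substitute: b = ∂h/∂y = -0.004196.
|∇h| = √(-0.0007255² + -0.004196²) = 0.004258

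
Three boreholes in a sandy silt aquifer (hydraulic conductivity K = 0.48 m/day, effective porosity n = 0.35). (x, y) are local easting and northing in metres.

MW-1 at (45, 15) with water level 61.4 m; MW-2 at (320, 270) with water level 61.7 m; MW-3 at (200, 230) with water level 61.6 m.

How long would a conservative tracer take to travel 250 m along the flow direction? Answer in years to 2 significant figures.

Taking MW-1 as reference: MW-2−MW-1 = (275, 255, +0.3); MW-3−MW-1 = (155, 215, +0.2).
Determinant of the coordinate differences = 275·215 − 155·255 = 19600.
∂h/∂x = [(+0.3)·215 − (+0.2)·255] / 19600 = +0.0006888
∂h/∂y = [275·(+0.2) − 155·(+0.3)] / 19600 = +0.0004337
|∇h| = √(0.0006888² + 0.0004337²) = 0.000814
Seepage velocity v = K·i/n = 0.48 × 0.000814 / 0.35 = 0.001116 m/day.
t = 250 / 0.001116 = 2.24e+05 days = 613 years.

610 years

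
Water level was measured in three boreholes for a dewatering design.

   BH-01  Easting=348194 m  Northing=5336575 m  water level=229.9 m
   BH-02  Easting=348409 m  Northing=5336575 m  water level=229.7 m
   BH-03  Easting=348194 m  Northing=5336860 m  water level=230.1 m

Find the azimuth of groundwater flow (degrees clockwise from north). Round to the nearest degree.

127°

∂h/∂x = (229.7 − 229.9) / (348409 − 348194) = -0.0009302
∂h/∂y = (230.1 − 229.9) / (5336860 − 5336575) = +0.0007018
Flow direction (−∇h) has components (+0.0009302 E, -0.0007018 N).
Azimuth = atan2(E, N) = atan2(+0.0009302, -0.0007018) = 127.0° ≈ 127°.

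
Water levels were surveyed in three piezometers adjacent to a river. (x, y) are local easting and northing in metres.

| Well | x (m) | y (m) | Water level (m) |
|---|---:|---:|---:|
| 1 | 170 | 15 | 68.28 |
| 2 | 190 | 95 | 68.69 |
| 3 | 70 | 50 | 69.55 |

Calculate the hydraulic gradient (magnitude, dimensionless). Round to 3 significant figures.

0.0126

With h = a·x + b·y + c and 1 as origin, the differences give:
  20·a + 80·b = +0.41
  (-100)·a + 35·b = +1.27
Eliminate b (×35 and ×80, subtract): 8700·a = -87.250 → a = ∂h/∂x = -0.01003
Back-substitute: b = ∂h/∂y = +0.007632.
|∇h| = √(-0.01003² + 0.007632²) = 0.0126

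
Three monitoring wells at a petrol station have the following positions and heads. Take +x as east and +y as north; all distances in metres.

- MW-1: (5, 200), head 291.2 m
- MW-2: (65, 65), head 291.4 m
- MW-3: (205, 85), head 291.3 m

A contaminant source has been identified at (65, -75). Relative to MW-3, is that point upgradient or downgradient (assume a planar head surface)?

With h = a·x + b·y + c and MW-1 as origin, the differences give:
  60·a + (-135)·b = +0.2
  200·a + (-115)·b = +0.1
Eliminate b (×(-115) and ×(-135), subtract): 20100·a = -9.50 → a = ∂h/∂x = -0.0004726
Back-substitute: b = ∂h/∂y = -0.001692.
Head at (65, -75) = 291.2 + (-0.0004726)·(60) + (-0.001692)·(-275) = 291.64 m.
That is higher than the 291.3 m at MW-3, so the point is upgradient.

upgradient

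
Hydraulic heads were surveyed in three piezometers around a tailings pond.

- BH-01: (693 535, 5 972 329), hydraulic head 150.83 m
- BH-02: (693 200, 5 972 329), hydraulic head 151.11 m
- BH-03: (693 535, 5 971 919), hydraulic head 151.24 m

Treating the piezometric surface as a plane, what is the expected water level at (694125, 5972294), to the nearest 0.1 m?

∂h/∂x = (151.11 − 150.83) / (693200 − 693535) = -0.0008358
∂h/∂y = (151.24 − 150.83) / (5971919 − 5972329) = -0.0010000
h(694125, 5972294) = 150.83 + (-0.0008358)·(590) + (-0.0010000)·(-35) = 150.83 -0.493 +0.035 = 150.372 m.

150.4 m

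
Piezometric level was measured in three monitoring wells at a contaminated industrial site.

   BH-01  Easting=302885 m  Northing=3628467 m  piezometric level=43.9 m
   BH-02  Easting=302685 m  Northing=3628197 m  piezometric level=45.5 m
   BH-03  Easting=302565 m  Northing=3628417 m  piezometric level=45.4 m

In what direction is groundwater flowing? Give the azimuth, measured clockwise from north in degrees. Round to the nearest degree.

Taking BH-01 as reference: BH-02−BH-01 = (-200, -270, +1.6); BH-03−BH-01 = (-320, -50, +1.5).
Solve a·Δx + b·Δy = Δh: det = (-200)·(-50) − (-320)·(-270) = -76400.
∂h/∂x = [(+1.6)·(-50) − (+1.5)·(-270)] / -76400 = -0.004254
∂h/∂y = [(-200)·(+1.5) − (-320)·(+1.6)] / -76400 = -0.002775
Flow direction (−∇h) has components (+0.004254 E, +0.002775 N).
Azimuth = atan2(E, N) = atan2(+0.004254, +0.002775) = 56.9° ≈ 057°.

057°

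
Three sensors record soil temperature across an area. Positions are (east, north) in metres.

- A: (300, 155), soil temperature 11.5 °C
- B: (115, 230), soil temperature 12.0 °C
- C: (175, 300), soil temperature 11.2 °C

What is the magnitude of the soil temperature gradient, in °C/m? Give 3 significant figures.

With T = a·x + b·y + c and A as origin, the differences give:
  (-185)·a + 75·b = +0.5
  (-125)·a + 145·b = -0.3
Eliminate b (×145 and ×75, subtract): -17450·a = 95.00 → a = ∂T/∂x = -0.005444
Back-substitute: b = ∂T/∂y = -0.006762.
|∇f| = √(-0.005444² + -0.006762²) = 0.008681 °C/m

0.00868 °C/m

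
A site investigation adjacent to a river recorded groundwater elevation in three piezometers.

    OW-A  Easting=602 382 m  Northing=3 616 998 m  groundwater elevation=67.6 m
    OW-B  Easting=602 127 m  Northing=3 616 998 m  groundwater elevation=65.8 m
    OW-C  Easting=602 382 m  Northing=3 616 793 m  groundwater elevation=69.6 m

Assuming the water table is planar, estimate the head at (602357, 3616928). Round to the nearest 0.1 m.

68.1 m

∂h/∂x = (65.8 − 67.6) / (602127 − 602382) = +0.007059
∂h/∂y = (69.6 − 67.6) / (3616793 − 3616998) = -0.009756
h(602357, 3616928) = 67.6 + (+0.007059)·(-25) + (-0.009756)·(-70) = 67.6 -0.176 +0.683 = 68.106 m.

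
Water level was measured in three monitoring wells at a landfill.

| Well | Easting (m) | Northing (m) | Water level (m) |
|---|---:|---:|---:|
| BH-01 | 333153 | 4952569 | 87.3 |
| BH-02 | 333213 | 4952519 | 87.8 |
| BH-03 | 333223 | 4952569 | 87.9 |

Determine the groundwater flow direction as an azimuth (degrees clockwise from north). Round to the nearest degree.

Differences from BH-01: to BH-02 (Δx, Δy, Δh) = (60, -50, +0.5); to BH-03 = (70, 0, +0.6).
Determinant of the coordinate differences = 60·0 − 70·(-50) = 3500.
∂h/∂x = [(+0.5)·0 − (+0.6)·(-50)] / 3500 = +0.008571
∂h/∂y = [60·(+0.6) − 70·(+0.5)] / 3500 = +0.0002857
Flow direction (−∇h) has components (-0.008571 E, -0.0002857 N).
Azimuth = atan2(E, N) = atan2(-0.008571, -0.0002857) = 268.1° ≈ 268°.

268°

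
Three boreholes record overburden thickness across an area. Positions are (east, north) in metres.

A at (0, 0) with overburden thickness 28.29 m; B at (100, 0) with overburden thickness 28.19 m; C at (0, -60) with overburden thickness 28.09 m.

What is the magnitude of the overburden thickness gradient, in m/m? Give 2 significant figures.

0.0035 m/m

∂d/∂x = (28.19 − 28.29) / (100 − 0) = -0.0010000
∂d/∂y = (28.09 − 28.29) / (-60 − 0) = +0.003333
|∇f| = √(-0.0010000² + 0.003333²) = 0.00348 m/m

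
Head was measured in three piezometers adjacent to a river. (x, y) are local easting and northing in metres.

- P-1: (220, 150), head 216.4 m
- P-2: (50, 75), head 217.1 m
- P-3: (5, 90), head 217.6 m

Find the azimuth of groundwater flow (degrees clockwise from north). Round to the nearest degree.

138°

Differences from P-1: to P-2 (Δx, Δy, Δh) = (-170, -75, +0.7); to P-3 = (-215, -60, +1.2).
Determinant of the coordinate differences = (-170)·(-60) − (-215)·(-75) = -5925.
∂h/∂x = [(+0.7)·(-60) − (+1.2)·(-75)] / -5925 = -0.008101
∂h/∂y = [(-170)·(+1.2) − (-215)·(+0.7)] / -5925 = +0.009030
Flow direction (−∇h) has components (+0.008101 E, -0.009030 N).
Azimuth = atan2(E, N) = atan2(+0.008101, -0.009030) = 138.1° ≈ 138°.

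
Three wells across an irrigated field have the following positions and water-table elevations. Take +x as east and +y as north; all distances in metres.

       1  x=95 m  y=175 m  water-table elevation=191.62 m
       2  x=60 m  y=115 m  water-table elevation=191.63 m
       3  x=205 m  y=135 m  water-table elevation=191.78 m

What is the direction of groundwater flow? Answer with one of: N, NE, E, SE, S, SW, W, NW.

Three-point gradient (reference 1): Δ to 2 = (-35, -60, +0.01), Δ to 3 = (110, -40, +0.16).
∂h/∂x = +0.001150, ∂h/∂y = -0.0008375 (det = 8000).
Flow = −∇h = (-0.001150 east, +0.0008375 north), which points northwest.

NW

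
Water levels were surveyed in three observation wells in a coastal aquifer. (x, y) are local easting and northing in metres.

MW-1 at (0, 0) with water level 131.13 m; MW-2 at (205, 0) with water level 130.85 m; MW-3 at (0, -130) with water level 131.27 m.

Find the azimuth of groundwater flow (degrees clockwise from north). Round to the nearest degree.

∂h/∂x = (130.85 − 131.13) / (205 − 0) = -0.001366
∂h/∂y = (131.27 − 131.13) / (-130 − 0) = -0.001077
Flow direction (−∇h) has components (+0.001366 E, +0.001077 N).
Azimuth = atan2(E, N) = atan2(+0.001366, +0.001077) = 51.7° ≈ 052°.

052°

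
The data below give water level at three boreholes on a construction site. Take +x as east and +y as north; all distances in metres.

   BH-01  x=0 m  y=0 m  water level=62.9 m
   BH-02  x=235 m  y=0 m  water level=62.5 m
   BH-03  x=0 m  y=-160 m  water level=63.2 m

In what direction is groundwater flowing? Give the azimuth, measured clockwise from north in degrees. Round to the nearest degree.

∂h/∂x = (62.5 − 62.9) / (235 − 0) = -0.001702
∂h/∂y = (63.2 − 62.9) / (-160 − 0) = -0.001875
Flow direction (−∇h) has components (+0.001702 E, +0.001875 N).
Azimuth = atan2(E, N) = atan2(+0.001702, +0.001875) = 42.2° ≈ 042°.

042°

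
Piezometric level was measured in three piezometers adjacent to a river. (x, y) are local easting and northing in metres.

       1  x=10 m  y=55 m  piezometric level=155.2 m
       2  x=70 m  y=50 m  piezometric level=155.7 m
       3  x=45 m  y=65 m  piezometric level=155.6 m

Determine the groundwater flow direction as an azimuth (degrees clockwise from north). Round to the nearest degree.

227°

Taking 1 as reference: 2−1 = (60, -5, +0.5); 3−1 = (35, 10, +0.4).
Determinant of the coordinate differences = 60·10 − 35·(-5) = 775.
∂h/∂x = [(+0.5)·10 − (+0.4)·(-5)] / 775 = +0.009032
∂h/∂y = [60·(+0.4) − 35·(+0.5)] / 775 = +0.008387
Flow direction (−∇h) has components (-0.009032 E, -0.008387 N).
Azimuth = atan2(E, N) = atan2(-0.009032, -0.008387) = 227.1° ≈ 227°.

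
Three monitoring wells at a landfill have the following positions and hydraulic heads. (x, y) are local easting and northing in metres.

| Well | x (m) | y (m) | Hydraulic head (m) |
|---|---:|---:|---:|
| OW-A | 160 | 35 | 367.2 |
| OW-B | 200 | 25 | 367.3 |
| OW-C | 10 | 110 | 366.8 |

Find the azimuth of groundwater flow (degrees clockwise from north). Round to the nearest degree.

286°

Differences from OW-A: to OW-B (Δx, Δy, Δh) = (40, -10, +0.1); to OW-C = (-150, 75, -0.4).
Solve a·Δx + b·Δy = Δh: det = 40·75 − (-150)·(-10) = 1500.
∂h/∂x = [(+0.1)·75 − (-0.4)·(-10)] / 1500 = +0.002333
∂h/∂y = [40·(-0.4) − (-150)·(+0.1)] / 1500 = -0.0006667
Flow direction (−∇h) has components (-0.002333 E, +0.0006667 N).
Azimuth = atan2(E, N) = atan2(-0.002333, +0.0006667) = 285.9° ≈ 286°.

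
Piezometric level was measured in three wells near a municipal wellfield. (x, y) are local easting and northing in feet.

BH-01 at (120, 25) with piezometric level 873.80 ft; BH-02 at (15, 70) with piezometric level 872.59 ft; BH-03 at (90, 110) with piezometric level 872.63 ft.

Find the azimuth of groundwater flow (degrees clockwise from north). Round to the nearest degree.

Three-point gradient (reference BH-01): Δ to BH-02 = (-105, 45, -1.21), Δ to BH-03 = (-30, 85, -1.17).
∂h/∂x = +0.006627, ∂h/∂y = -0.01143 (det = -7575).
Flow direction (−∇h) has components (-0.006627 E, +0.01143 N).
Azimuth = atan2(E, N) = atan2(-0.006627, +0.01143) = 329.9° ≈ 330°.

330°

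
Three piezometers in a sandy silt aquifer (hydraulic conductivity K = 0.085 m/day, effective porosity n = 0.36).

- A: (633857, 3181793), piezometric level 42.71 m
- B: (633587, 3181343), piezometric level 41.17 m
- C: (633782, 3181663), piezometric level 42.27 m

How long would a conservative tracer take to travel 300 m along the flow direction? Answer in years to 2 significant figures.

With h = a·x + b·y + c and A as origin, the differences give:
  (-270)·a + (-450)·b = -1.54
  (-75)·a + (-130)·b = -0.44
Eliminate b (×(-130) and ×(-450), subtract): 1350·a = 2.200 → a = ∂h/∂x = +0.001630
Back-substitute: b = ∂h/∂y = +0.002444.
|∇h| = √(0.001630² + 0.002444²) = 0.002938
Seepage velocity v = K·i/n = 0.085 × 0.002938 / 0.36 = 0.0006937 m/day.
t = 300 / 0.0006937 = 4.325e+05 days = 1.18e+03 years.

1200 years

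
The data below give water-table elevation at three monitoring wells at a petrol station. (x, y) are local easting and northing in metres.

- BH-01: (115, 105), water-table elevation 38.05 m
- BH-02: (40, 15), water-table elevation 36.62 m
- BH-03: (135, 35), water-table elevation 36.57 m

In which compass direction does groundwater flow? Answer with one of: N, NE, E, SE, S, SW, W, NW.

Taking BH-01 as reference: BH-02−BH-01 = (-75, -90, -1.43); BH-03−BH-01 = (20, -70, -1.48).
Determinant of the coordinate differences = (-75)·(-70) − 20·(-90) = 7050.
∂h/∂x = [(-1.43)·(-70) − (-1.48)·(-90)] / 7050 = -0.004695
∂h/∂y = [(-75)·(-1.48) − 20·(-1.43)] / 7050 = +0.01980
Flow = −∇h = (+0.004695 east, -0.01980 north), which points south.

S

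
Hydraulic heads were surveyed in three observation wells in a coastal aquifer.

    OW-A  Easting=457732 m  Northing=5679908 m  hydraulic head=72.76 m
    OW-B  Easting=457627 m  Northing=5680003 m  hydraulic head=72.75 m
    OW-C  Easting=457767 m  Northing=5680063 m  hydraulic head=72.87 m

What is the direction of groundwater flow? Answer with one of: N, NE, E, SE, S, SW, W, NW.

SW

Three-point gradient (reference OW-A): Δ to OW-B = (-105, 95, -0.01), Δ to OW-C = (35, 155, +0.11).
∂h/∂x = +0.0006122, ∂h/∂y = +0.0005714 (det = -19600).
Flow = −∇h = (-0.0006122 east, -0.0005714 north), which points southwest.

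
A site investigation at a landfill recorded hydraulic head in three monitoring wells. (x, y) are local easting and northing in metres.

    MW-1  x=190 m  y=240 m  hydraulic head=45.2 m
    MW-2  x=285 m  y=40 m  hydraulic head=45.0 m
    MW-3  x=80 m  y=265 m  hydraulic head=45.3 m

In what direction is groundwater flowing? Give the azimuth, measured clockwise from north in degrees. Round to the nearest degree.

With h = a·x + b·y + c and MW-1 as origin, the differences give:
  95·a + (-200)·b = -0.2
  (-110)·a + 25·b = +0.1
Eliminate b (×25 and ×(-200), subtract): -19625·a = 15.00 → a = ∂h/∂x = -0.0007643
Back-substitute: b = ∂h/∂y = +0.0006369.
Flow direction (−∇h) has components (+0.0007643 E, -0.0006369 N).
Azimuth = atan2(E, N) = atan2(+0.0007643, -0.0006369) = 129.8° ≈ 130°.

130°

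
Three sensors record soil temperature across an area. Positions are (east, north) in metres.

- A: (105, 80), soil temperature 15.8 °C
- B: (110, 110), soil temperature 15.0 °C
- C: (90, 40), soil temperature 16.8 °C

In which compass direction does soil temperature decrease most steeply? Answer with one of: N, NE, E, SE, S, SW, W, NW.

N

Differences from A: to B (Δx, Δy, Δh) = (5, 30, -0.8); to C = (-15, -40, +1.0).
Determinant of the coordinate differences = 5·(-40) − (-15)·30 = 250.
∂T/∂x = [(-0.8)·(-40) − (+1.0)·30] / 250 = +0.008000
∂T/∂y = [5·(+1.0) − (-15)·(-0.8)] / 250 = -0.02800
Steepest decrease is along −∇f = (-0.008000 E, +0.02800 N) → north.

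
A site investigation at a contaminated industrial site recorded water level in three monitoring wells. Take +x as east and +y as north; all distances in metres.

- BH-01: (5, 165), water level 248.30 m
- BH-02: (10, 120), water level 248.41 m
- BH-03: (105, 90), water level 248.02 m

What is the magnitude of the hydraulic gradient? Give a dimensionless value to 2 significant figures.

0.0059

Three-point gradient (reference BH-01): Δ to BH-02 = (5, -45, +0.11), Δ to BH-03 = (100, -75, -0.28).
∂h/∂x = -0.005055, ∂h/∂y = -0.003006 (det = 4125).
|∇h| = √(-0.005055² + -0.003006²) = 0.005881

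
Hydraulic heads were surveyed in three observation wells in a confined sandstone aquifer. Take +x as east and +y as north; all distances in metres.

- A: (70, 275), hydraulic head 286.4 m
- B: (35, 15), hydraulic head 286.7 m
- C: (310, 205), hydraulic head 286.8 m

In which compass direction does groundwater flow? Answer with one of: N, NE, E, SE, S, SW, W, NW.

NW

Differences from A: to B (Δx, Δy, Δh) = (-35, -260, +0.3); to C = (240, -70, +0.4).
Solve a·Δx + b·Δy = Δh: det = (-35)·(-70) − 240·(-260) = 64850.
∂h/∂x = [(+0.3)·(-70) − (+0.4)·(-260)] / 64850 = +0.001280
∂h/∂y = [(-35)·(+0.4) − 240·(+0.3)] / 64850 = -0.001326
Flow = −∇h = (-0.001280 east, +0.001326 north), which points northwest.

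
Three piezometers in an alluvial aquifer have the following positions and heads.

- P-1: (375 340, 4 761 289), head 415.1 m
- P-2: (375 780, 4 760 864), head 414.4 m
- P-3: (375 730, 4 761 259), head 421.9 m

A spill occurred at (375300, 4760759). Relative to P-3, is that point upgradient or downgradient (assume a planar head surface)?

downgradient

Three-point gradient (reference P-1): Δ to P-2 = (440, -425, -0.7), Δ to P-3 = (390, -30, +6.8).
∂h/∂x = +0.01908, ∂h/∂y = +0.02140 (det = 152550).
Head at (375300, 4760759) = 415.1 + (+0.01908)·(-40) + (+0.02140)·(-530) = 402.99 m.
That is lower than the 421.9 m at P-3, so the point is downgradient.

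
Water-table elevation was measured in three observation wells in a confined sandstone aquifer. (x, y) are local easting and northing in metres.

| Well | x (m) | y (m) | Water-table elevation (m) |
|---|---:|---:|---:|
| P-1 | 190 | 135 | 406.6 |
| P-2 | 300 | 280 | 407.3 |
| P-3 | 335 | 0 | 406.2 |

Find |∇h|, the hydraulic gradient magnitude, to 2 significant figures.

0.0042

With h = a·x + b·y + c and P-1 as origin, the differences give:
  110·a + 145·b = +0.7
  145·a + (-135)·b = -0.4
Eliminate b (×(-135) and ×145, subtract): -35875·a = -36.50 → a = ∂h/∂x = +0.001017
Back-substitute: b = ∂h/∂y = +0.004056.
|∇h| = √(0.001017² + 0.004056²) = 0.004182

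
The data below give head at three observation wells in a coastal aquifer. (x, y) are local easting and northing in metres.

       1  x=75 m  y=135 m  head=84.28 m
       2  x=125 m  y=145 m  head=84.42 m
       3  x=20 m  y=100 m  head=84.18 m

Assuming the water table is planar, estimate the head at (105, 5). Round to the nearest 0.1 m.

With h = a·x + b·y + c and 1 as origin, the differences give:
  50·a + 10·b = +0.14
  (-55)·a + (-35)·b = -0.10
Eliminate b (×(-35) and ×10, subtract): -1200·a = -3.900 → a = ∂h/∂x = +0.003250
Back-substitute: b = ∂h/∂y = -0.002250.
h(105, 5) = 84.28 + (+0.003250)·(30) + (-0.002250)·(-130) = 84.28 +0.098 +0.293 = 84.670 m.

84.7 m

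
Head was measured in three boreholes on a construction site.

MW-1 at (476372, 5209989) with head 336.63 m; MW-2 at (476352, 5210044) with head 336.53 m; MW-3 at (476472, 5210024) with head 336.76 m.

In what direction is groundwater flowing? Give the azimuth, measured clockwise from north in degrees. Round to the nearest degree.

305°

Differences from MW-1: to MW-2 (Δx, Δy, Δh) = (-20, 55, -0.10); to MW-3 = (100, 35, +0.13).
Determinant of the coordinate differences = (-20)·35 − 100·55 = -6200.
∂h/∂x = [(-0.10)·35 − (+0.13)·55] / -6200 = +0.001718
∂h/∂y = [(-20)·(+0.13) − 100·(-0.10)] / -6200 = -0.001194
Flow direction (−∇h) has components (-0.001718 E, +0.001194 N).
Azimuth = atan2(E, N) = atan2(-0.001718, +0.001194) = 304.8° ≈ 305°.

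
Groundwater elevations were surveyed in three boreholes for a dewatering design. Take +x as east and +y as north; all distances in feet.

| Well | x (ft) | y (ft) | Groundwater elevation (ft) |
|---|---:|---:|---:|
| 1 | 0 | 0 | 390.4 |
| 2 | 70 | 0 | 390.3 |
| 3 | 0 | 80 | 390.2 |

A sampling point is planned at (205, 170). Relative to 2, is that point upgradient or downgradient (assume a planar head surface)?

downgradient

∂h/∂x = (390.3 − 390.4) / (70 − 0) = -0.001429
∂h/∂y = (390.2 − 390.4) / (80 − 0) = -0.002500
Head at (205, 170) = 390.4 + (-0.001429)·(205) + (-0.002500)·(170) = 389.68 ft.
That is lower than the 390.3 ft at 2, so the point is downgradient.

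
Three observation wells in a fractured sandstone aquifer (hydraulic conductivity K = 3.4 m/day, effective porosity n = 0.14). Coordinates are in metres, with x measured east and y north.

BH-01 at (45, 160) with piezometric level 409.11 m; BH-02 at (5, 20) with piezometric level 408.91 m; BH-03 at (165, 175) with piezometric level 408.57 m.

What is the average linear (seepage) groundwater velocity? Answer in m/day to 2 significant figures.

0.14 m/day

Differences from BH-01: to BH-02 (Δx, Δy, Δh) = (-40, -140, -0.20); to BH-03 = (120, 15, -0.54).
Solve a·Δx + b·Δy = Δh: det = (-40)·15 − 120·(-140) = 16200.
∂h/∂x = [(-0.20)·15 − (-0.54)·(-140)] / 16200 = -0.004852
∂h/∂y = [(-40)·(-0.54) − 120·(-0.20)] / 16200 = +0.002815
|∇h| = √(-0.004852² + 0.002815²) = 0.005609
Seepage velocity v = K·i/n = 3.4 × 0.005609 / 0.14 = 0.1362 m/day.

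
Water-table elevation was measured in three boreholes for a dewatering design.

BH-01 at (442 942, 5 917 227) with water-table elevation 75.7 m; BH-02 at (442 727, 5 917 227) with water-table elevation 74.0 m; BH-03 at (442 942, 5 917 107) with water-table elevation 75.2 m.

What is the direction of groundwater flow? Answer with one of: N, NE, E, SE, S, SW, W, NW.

SW

∂h/∂x = (74.0 − 75.7) / (442727 − 442942) = +0.007907
∂h/∂y = (75.2 − 75.7) / (5917107 − 5917227) = +0.004167
Flow = −∇h = (-0.007907 east, -0.004167 north), which points southwest.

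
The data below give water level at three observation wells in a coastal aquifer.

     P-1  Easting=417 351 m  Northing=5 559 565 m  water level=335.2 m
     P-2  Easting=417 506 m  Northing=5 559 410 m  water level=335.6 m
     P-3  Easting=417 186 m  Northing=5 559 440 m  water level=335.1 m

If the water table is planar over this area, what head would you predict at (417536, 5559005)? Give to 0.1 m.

With h = a·x + b·y + c and P-1 as origin, the differences give:
  155·a + (-155)·b = +0.4
  (-165)·a + (-125)·b = -0.1
Eliminate b (×(-125) and ×(-155), subtract): -44950·a = -65.50 → a = ∂h/∂x = +0.001457
Back-substitute: b = ∂h/∂y = -0.001123.
h(417536, 5559005) = 335.2 + (+0.001457)·(185) + (-0.001123)·(-560) = 335.2 +0.270 +0.629 = 336.099 m.

336.1 m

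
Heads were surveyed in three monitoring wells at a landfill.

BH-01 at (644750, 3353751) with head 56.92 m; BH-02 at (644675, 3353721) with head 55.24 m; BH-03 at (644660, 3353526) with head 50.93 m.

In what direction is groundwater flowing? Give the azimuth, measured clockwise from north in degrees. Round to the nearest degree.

214°

Taking BH-01 as reference: BH-02−BH-01 = (-75, -30, -1.68); BH-03−BH-01 = (-90, -225, -5.99).
Determinant of the coordinate differences = (-75)·(-225) − (-90)·(-30) = 14175.
∂h/∂x = [(-1.68)·(-225) − (-5.99)·(-30)] / 14175 = +0.01399
∂h/∂y = [(-75)·(-5.99) − (-90)·(-1.68)] / 14175 = +0.02103
Flow direction (−∇h) has components (-0.01399 E, -0.02103 N).
Azimuth = atan2(E, N) = atan2(-0.01399, -0.02103) = 213.6° ≈ 214°.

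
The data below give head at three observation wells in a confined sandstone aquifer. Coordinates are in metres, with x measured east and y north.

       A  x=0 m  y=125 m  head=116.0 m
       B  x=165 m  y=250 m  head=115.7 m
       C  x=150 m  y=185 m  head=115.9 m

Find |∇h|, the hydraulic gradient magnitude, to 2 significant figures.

0.0033

Taking A as reference: B−A = (165, 125, -0.3); C−A = (150, 60, -0.1).
Solve a·Δx + b·Δy = Δh: det = 165·60 − 150·125 = -8850.
∂h/∂x = [(-0.3)·60 − (-0.1)·125] / -8850 = +0.0006215
∂h/∂y = [165·(-0.1) − 150·(-0.3)] / -8850 = -0.003220
|∇h| = √(0.0006215² + -0.003220²) = 0.003279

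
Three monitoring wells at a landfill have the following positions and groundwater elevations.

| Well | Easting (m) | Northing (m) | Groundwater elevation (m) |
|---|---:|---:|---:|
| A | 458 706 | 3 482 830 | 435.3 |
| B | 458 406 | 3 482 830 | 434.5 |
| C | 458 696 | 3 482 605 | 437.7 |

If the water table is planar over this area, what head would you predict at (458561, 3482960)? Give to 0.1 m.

Taking A as reference: B−A = (-300, 0, -0.8); C−A = (-10, -225, +2.4).
Determinant of the coordinate differences = (-300)·(-225) − (-10)·0 = 67500.
∂h/∂x = [(-0.8)·(-225) − (+2.4)·0] / 67500 = +0.002667
∂h/∂y = [(-300)·(+2.4) − (-10)·(-0.8)] / 67500 = -0.01079
h(458561, 3482960) = 435.3 + (+0.002667)·(-145) + (-0.01079)·(130) = 435.3 -0.387 -1.402 = 433.511 m.

433.5 m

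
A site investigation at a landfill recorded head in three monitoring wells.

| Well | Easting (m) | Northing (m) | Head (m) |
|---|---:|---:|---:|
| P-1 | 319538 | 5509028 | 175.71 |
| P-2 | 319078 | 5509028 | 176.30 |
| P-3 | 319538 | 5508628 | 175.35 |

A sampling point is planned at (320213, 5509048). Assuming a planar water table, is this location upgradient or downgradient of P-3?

downgradient

∂h/∂x = (176.30 − 175.71) / (319078 − 319538) = -0.001283
∂h/∂y = (175.35 − 175.71) / (5508628 − 5509028) = +0.0009000
Head at (320213, 5509048) = 175.71 + (-0.001283)·(675) + (+0.0009000)·(20) = 174.86 m.
That is lower than the 175.35 m at P-3, so the point is downgradient.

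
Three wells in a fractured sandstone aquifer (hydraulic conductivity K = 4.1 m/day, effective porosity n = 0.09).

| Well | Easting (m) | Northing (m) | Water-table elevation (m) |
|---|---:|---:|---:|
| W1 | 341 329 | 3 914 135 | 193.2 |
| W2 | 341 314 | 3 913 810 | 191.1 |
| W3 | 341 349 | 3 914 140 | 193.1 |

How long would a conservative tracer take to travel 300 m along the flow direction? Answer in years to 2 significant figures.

With h = a·x + b·y + c and W1 as origin, the differences give:
  (-15)·a + (-325)·b = -2.1
  20·a + 5·b = -0.1
Eliminate b (×5 and ×(-325), subtract): 6425·a = -43.00 → a = ∂h/∂x = -0.006693
Back-substitute: b = ∂h/∂y = +0.006770.
|∇h| = √(-0.006693² + 0.006770²) = 0.00952
Seepage velocity v = K·i/n = 4.1 × 0.00952 / 0.09 = 0.4337 m/day.
t = 300 / 0.4337 = 691.7 days = 1.89 years.

1.9 years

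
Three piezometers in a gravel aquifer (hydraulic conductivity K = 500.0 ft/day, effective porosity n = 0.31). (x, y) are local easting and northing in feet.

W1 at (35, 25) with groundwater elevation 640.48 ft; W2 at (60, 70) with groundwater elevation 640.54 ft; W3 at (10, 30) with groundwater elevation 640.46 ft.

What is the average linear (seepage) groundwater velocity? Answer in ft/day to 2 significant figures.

Differences from W1: to W2 (Δx, Δy, Δh) = (25, 45, +0.06); to W3 = (-25, 5, -0.02).
Solve a·Δx + b·Δy = Δh: det = 25·5 − (-25)·45 = 1250.
∂h/∂x = [(+0.06)·5 − (-0.02)·45] / 1250 = +0.0009600
∂h/∂y = [25·(-0.02) − (-25)·(+0.06)] / 1250 = +0.0008000
|∇h| = √(0.0009600² + 0.0008000²) = 0.00125
Seepage velocity v = K·i/n = 500.0 × 0.00125 / 0.31 = 2.016 ft/day.

2.0 ft/day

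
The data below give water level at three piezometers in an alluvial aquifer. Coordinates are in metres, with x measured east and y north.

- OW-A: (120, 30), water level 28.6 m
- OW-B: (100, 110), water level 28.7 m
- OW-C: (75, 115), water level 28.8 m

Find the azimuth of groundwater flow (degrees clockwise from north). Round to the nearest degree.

094°

Taking OW-A as reference: OW-B−OW-A = (-20, 80, +0.1); OW-C−OW-A = (-45, 85, +0.2).
Solve a·Δx + b·Δy = Δh: det = (-20)·85 − (-45)·80 = 1900.
∂h/∂x = [(+0.1)·85 − (+0.2)·80] / 1900 = -0.003947
∂h/∂y = [(-20)·(+0.2) − (-45)·(+0.1)] / 1900 = +0.0002632
Flow direction (−∇h) has components (+0.003947 E, -0.0002632 N).
Azimuth = atan2(E, N) = atan2(+0.003947, -0.0002632) = 93.8° ≈ 094°.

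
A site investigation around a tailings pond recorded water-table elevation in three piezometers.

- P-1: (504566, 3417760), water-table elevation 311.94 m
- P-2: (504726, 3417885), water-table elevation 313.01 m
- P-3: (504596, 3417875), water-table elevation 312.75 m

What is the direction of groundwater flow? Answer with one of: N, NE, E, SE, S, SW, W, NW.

Taking P-1 as reference: P-2−P-1 = (160, 125, +1.07); P-3−P-1 = (30, 115, +0.81).
Solve a·Δx + b·Δy = Δh: det = 160·115 − 30·125 = 14650.
∂h/∂x = [(+1.07)·115 − (+0.81)·125] / 14650 = +0.001488
∂h/∂y = [160·(+0.81) − 30·(+1.07)] / 14650 = +0.006655
Flow = −∇h = (-0.001488 east, -0.006655 north), which points south.

S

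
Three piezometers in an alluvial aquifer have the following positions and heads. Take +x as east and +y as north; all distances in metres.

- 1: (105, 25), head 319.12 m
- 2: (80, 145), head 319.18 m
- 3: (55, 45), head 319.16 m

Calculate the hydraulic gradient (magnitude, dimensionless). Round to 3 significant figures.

With h = a·x + b·y + c and 1 as origin, the differences give:
  (-25)·a + 120·b = +0.06
  (-50)·a + 20·b = +0.04
Eliminate b (×20 and ×120, subtract): 5500·a = -3.600 → a = ∂h/∂x = -0.0006545
Back-substitute: b = ∂h/∂y = +0.0003636.
|∇h| = √(-0.0006545² + 0.0003636²) = 0.0007487

0.000749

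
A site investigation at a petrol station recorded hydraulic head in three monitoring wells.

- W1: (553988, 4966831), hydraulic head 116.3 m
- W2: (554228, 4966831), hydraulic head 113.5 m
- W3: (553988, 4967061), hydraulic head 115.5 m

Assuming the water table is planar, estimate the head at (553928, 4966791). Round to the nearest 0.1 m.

∂h/∂x = (113.5 − 116.3) / (554228 − 553988) = -0.01167
∂h/∂y = (115.5 − 116.3) / (4967061 − 4966831) = -0.003478
h(553928, 4966791) = 116.3 + (-0.01167)·(-60) + (-0.003478)·(-40) = 116.3 +0.700 +0.139 = 117.139 m.

117.1 m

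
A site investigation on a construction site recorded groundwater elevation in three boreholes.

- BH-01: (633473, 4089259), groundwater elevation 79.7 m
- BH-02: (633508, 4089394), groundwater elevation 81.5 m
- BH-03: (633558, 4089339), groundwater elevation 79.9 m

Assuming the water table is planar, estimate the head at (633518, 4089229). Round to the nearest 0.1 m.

78.6 m

With h = a·x + b·y + c and BH-01 as origin, the differences give:
  35·a + 135·b = +1.8
  85·a + 80·b = +0.2
Eliminate b (×80 and ×135, subtract): -8675·a = 117.00 → a = ∂h/∂x = -0.01349
Back-substitute: b = ∂h/∂y = +0.01683.
h(633518, 4089229) = 79.7 + (-0.01349)·(45) + (+0.01683)·(-30) = 79.7 -0.607 -0.505 = 78.588 m.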